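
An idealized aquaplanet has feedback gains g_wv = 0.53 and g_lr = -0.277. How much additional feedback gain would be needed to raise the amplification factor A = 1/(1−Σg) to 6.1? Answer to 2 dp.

Current total gain = 0.253.
Target gain for A = 6.1: g* = 1 − 1/6.1 = 0.8361.
Additional gain needed = 0.8361 − 0.253 = 0.58.

0.58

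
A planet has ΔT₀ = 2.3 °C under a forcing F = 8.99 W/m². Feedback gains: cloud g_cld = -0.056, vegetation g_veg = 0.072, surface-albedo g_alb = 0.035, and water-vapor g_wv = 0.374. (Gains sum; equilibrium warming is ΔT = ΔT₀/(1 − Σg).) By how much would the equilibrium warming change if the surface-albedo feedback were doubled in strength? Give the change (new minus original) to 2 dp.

0.26 °C

Original: g = 0.425, ΔT = 2.3/(1−0.425) = 4.0000 °C.
With doubled surface-albedo: g' = 0.46, ΔT' = 2.3/(1−0.46) = 4.2593 °C.
Change = 4.2593 − 4.0000 = 0.26 °C.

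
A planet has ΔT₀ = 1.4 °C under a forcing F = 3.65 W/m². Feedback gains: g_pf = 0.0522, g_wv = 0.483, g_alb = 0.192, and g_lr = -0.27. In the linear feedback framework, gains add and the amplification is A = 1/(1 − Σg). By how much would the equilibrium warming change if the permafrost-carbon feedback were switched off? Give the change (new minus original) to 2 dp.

-0.23 °C

Original: g = 0.4572, ΔT = 1.4/(1−0.4572) = 2.5792 °C.
Without permafrost-carbon: g' = 0.405, ΔT' = 1.4/(1−0.405) = 2.3529 °C.
Change = 2.3529 − 2.5792 = -0.23 °C.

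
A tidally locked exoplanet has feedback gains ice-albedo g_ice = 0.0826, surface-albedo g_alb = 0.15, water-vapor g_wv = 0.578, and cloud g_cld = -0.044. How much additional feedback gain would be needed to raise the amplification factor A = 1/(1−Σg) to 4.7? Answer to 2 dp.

Current total gain = 0.7666.
Target gain for A = 4.7: g* = 1 − 1/4.7 = 0.7872.
Additional gain needed = 0.7872 − 0.7666 = 0.02.

0.02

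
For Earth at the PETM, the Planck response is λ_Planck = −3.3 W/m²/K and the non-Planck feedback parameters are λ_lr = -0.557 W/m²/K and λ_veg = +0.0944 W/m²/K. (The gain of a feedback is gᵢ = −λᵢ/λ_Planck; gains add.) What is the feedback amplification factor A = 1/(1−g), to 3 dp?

0.877

Convert to gains: g_lr = -0.557/3.3 = -0.1688; g_veg = 0.0944/3.3 = 0.02861.
Total gain g = -0.14019.
A = 1/(1 + 0.14019) = 0.877.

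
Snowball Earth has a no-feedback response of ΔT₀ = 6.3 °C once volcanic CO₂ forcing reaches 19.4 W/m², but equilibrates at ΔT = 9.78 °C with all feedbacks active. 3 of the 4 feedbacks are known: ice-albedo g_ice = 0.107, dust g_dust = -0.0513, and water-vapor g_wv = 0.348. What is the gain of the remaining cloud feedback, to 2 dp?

Amplification A = ΔT/ΔT₀ = 9.78/6.3 = 1.552.
Total gain g = 1 − 1/A = 1 − 1/1.552 = 0.3557.
Known gains sum to 0.107 − 0.0513 + 0.348 = 0.4037.
g_cld = 0.3557 − 0.4037 = -0.05.

-0.05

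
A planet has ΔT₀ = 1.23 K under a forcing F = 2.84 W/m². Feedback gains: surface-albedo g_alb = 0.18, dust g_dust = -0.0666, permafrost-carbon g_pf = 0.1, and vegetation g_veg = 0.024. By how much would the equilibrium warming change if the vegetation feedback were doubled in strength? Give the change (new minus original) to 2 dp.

Original: g = 0.2374, ΔT = 1.23/(1−0.2374) = 1.6129 K.
With doubled vegetation: g' = 0.2614, ΔT' = 1.23/(1−0.2614) = 1.6653 K.
Change = 1.6653 − 1.6129 = 0.05 K.

0.05 K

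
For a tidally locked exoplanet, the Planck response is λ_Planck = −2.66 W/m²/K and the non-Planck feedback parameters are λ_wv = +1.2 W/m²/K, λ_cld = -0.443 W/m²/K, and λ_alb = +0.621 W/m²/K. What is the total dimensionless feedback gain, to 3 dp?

0.518

Convert to gains: g_wv = 1.2/2.66 = 0.4511; g_cld = -0.443/2.66 = -0.1665; g_alb = 0.621/2.66 = 0.2335.
Total gain g = 0.5181.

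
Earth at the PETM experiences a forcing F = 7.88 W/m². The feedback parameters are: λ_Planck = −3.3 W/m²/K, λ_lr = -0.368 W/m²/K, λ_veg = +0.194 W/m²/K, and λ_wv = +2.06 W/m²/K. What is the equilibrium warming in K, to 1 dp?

Net feedback parameter λ = (−3.3) + (-0.368) + (+0.194) + (+2.06) = -1.414 W/m²/K.
ΔT = −F/λ = −7.88/(-1.414) = 5.6 K.

5.6 K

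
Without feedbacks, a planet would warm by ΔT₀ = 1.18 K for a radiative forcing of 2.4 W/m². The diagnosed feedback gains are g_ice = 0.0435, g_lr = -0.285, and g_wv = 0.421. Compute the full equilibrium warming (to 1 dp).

1.4 K

Total gain g = 0.0435 − 0.285 + 0.421 = 0.1795.
Amplification A = 1/(1 − 0.1795) = 1.219.
ΔT = 1.18 × 1.219 = 1.4 K.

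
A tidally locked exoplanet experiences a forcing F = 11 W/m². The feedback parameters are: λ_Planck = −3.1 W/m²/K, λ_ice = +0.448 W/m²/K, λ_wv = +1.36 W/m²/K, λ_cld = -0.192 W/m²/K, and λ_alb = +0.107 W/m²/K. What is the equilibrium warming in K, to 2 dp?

7.99 K

Net feedback parameter λ = (−3.1) + (+0.448) + (+1.36) + (-0.192) + (+0.107) = -1.377 W/m²/K.
ΔT = −F/λ = −11/(-1.377) = 7.99 K.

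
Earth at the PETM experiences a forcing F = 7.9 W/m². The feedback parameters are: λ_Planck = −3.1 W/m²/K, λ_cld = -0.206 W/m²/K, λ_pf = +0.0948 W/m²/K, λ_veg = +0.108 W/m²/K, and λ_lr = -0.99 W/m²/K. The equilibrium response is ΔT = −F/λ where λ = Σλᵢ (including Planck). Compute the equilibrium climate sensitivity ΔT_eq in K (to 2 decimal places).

Net feedback parameter λ = (−3.1) + (-0.206) + (+0.0948) + (+0.108) + (-0.99) = -4.0932 W/m²/K.
ΔT = −F/λ = −7.9/(-4.0932) = 1.93 K.

1.93 K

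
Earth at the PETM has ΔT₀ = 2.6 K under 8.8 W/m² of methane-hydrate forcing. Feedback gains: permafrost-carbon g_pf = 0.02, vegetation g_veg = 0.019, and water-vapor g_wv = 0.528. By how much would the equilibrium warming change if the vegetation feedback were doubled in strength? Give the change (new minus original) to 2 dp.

0.28 K

Original: g = 0.567, ΔT = 2.6/(1−0.567) = 6.0046 K.
With doubled vegetation: g' = 0.586, ΔT' = 2.6/(1−0.586) = 6.2802 K.
Change = 6.2802 − 6.0046 = 0.28 K.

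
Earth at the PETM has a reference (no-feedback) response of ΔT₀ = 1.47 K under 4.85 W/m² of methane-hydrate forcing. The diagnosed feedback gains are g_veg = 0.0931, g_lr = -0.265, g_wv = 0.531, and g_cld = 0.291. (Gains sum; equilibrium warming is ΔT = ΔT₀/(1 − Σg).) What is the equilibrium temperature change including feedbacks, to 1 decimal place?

4.2 K

Total gain g = 0.0931 − 0.265 + 0.531 + 0.291 = 0.6501.
Amplification A = 1/(1 − 0.6501) = 2.858.
ΔT = 1.47 × 2.858 = 4.2 K.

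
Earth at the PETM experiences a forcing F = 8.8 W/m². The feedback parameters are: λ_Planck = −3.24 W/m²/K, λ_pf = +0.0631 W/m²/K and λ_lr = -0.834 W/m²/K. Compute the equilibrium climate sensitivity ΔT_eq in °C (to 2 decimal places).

Net feedback parameter λ = (−3.24) + (+0.0631) + (-0.834) = -4.0109 W/m²/K.
ΔT = −F/λ = −8.8/(-4.0109) = 2.19 °C.

2.19 °C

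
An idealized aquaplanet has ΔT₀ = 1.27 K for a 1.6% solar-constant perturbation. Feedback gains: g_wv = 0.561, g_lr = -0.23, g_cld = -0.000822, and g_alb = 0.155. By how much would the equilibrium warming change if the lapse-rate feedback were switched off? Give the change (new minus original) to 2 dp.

1.99 K

Original: g = 0.485178, ΔT = 1.27/(1−0.485178) = 2.4669 K.
Without lapse-rate: g' = 0.715178, ΔT' = 1.27/(1−0.715178) = 4.4589 K.
Change = 4.4589 − 2.4669 = 1.99 K.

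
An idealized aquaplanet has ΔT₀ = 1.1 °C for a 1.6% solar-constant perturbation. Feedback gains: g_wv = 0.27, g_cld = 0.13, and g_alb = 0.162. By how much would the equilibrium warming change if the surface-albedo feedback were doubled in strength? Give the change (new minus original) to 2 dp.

1.47 °C

Original: g = 0.562, ΔT = 1.1/(1−0.562) = 2.5114 °C.
With doubled surface-albedo: g' = 0.724, ΔT' = 1.1/(1−0.724) = 3.9855 °C.
Change = 3.9855 − 2.5114 = 1.47 °C.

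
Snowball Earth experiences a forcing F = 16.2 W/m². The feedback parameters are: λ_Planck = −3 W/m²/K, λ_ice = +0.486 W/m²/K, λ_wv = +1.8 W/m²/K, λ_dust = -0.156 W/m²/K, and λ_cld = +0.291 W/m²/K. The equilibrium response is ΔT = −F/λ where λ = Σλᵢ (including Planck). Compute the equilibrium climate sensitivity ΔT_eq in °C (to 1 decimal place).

Net feedback parameter λ = (−3) + (+0.486) + (+1.8) + (-0.156) + (+0.291) = -0.579 W/m²/K.
ΔT = −F/λ = −16.2/(-0.579) = 28.0 °C.

28.0 °C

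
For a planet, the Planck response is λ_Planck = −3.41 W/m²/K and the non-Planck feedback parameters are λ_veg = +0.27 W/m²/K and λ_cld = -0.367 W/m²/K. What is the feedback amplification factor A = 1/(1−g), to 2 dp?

Convert to gains: g_veg = 0.27/3.41 = 0.07918; g_cld = -0.367/3.41 = -0.1076.
Total gain g = -0.02842.
A = 1/(1 + 0.02842) = 0.97.

0.97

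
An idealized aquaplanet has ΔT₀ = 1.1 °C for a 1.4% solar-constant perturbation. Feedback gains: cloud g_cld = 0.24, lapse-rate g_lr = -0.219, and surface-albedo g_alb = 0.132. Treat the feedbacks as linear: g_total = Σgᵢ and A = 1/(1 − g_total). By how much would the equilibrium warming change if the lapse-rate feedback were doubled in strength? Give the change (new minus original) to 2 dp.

-0.27 °C

Original: g = 0.153, ΔT = 1.1/(1−0.153) = 1.2987 °C.
With doubled lapse-rate: g' = -0.066, ΔT' = 1.1/(1+0.066) = 1.0319 °C.
Change = 1.0319 − 1.2987 = -0.27 °C.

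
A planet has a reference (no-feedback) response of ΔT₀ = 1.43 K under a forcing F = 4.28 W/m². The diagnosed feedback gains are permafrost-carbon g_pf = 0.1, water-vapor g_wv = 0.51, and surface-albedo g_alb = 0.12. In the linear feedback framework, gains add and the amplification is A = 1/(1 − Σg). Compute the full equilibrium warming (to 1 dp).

Total gain g = 0.1 + 0.51 + 0.12 = 0.73.
Amplification A = 1/(1 − 0.73) = 3.704.
ΔT = 1.43 × 3.704 = 5.3 K.

5.3 K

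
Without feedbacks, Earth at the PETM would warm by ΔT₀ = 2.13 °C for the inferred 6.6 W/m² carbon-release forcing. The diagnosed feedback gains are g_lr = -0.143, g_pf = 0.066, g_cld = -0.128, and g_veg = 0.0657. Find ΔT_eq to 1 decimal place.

Total gain g = -0.143 + 0.066 − 0.128 + 0.0657 = -0.1393.
Amplification A = 1/(1 + 0.1393) = 0.8777.
ΔT = 2.13 × 0.8777 = 1.9 °C.

1.9 °C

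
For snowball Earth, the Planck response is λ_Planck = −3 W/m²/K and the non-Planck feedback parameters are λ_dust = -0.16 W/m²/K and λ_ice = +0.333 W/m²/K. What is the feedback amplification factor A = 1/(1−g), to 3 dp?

1.061

Convert to gains: g_dust = -0.16/3 = -0.05333; g_ice = 0.333/3 = 0.111.
Total gain g = 0.05767.
A = 1/(1 − 0.05767) = 1.061.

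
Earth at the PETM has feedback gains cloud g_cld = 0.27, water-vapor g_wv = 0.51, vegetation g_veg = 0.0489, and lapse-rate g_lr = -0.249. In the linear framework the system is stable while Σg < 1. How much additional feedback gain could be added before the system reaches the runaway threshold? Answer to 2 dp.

0.42

Current total gain = 0.27 + 0.51 + 0.0489 − 0.249 = 0.5799.
Margin to runaway = 1 − 0.5799 = 0.42.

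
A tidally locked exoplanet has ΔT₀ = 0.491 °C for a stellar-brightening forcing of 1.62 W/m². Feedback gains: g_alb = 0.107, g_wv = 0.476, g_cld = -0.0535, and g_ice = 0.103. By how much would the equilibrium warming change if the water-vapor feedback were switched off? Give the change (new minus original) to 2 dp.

-0.75 °C

Original: g = 0.6325, ΔT = 0.491/(1−0.6325) = 1.3361 °C.
Without water-vapor: g' = 0.1565, ΔT' = 0.491/(1−0.1565) = 0.5821 °C.
Change = 0.5821 − 1.3361 = -0.75 °C.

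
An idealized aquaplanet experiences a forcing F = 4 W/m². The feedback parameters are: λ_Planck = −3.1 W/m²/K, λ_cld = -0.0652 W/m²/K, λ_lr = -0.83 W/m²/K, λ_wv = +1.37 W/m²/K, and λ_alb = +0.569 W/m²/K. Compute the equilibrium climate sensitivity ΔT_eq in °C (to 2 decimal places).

Net feedback parameter λ = (−3.1) + (-0.0652) + (-0.83) + (+1.37) + (+0.569) = -2.0562 W/m²/K.
ΔT = −F/λ = −4/(-2.0562) = 1.95 °C.

1.95 °C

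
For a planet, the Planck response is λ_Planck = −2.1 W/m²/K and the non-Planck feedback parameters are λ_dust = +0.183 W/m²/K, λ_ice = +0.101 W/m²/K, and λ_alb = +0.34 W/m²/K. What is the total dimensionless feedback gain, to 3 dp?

Convert to gains: g_dust = 0.183/2.1 = 0.08714; g_ice = 0.101/2.1 = 0.0481; g_alb = 0.34/2.1 = 0.1619.
Total gain g = 0.29714.

0.297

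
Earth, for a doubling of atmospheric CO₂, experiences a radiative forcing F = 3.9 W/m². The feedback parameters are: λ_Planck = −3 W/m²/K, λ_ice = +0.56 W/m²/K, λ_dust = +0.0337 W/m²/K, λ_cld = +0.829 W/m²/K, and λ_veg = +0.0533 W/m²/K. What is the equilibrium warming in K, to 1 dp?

2.6 K

Net feedback parameter λ = (−3) + (+0.56) + (+0.0337) + (+0.829) + (+0.0533) = -1.524 W/m²/K.
ΔT = −F/λ = −3.9/(-1.524) = 2.6 K.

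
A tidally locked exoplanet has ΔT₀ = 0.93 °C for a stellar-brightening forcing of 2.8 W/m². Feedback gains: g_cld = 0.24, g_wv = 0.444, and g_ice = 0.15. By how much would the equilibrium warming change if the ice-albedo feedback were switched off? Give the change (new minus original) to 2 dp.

-2.66 °C

Original: g = 0.834, ΔT = 0.93/(1−0.834) = 5.6024 °C.
Without ice-albedo: g' = 0.684, ΔT' = 0.93/(1−0.684) = 2.9430 °C.
Change = 2.9430 − 5.6024 = -2.66 °C.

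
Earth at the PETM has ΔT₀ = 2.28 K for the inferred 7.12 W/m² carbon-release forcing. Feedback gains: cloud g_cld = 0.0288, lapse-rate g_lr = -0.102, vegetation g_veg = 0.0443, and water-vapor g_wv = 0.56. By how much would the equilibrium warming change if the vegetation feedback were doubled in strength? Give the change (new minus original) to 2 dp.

Original: g = 0.5311, ΔT = 2.28/(1−0.5311) = 4.8624 K.
With doubled vegetation: g' = 0.5754, ΔT' = 2.28/(1−0.5754) = 5.3698 K.
Change = 5.3698 − 4.8624 = 0.51 K.

0.51 K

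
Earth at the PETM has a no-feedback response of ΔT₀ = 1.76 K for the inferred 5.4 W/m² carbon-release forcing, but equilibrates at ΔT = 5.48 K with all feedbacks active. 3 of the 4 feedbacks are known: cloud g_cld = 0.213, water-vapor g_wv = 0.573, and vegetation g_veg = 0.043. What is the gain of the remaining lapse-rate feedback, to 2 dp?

Amplification A = ΔT/ΔT₀ = 5.48/1.76 = 3.114.
Total gain g = 1 − 1/A = 1 − 1/3.114 = 0.6789.
Known gains sum to 0.213 + 0.573 + 0.043 = 0.829.
g_lr = 0.6789 − 0.829 = -0.15.

-0.15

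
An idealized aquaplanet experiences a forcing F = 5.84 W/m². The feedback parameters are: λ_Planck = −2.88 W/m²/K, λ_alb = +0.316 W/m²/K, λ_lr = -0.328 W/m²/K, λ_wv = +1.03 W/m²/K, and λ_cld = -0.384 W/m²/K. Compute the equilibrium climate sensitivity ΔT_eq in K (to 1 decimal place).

2.6 K

Net feedback parameter λ = (−2.88) + (+0.316) + (-0.328) + (+1.03) + (-0.384) = -2.246 W/m²/K.
ΔT = −F/λ = −5.84/(-2.246) = 2.6 K.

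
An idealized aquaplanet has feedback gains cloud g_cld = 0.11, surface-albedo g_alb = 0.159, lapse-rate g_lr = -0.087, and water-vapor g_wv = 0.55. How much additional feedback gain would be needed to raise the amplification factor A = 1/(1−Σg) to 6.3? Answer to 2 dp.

Current total gain = 0.732.
Target gain for A = 6.3: g* = 1 − 1/6.3 = 0.8413.
Additional gain needed = 0.8413 − 0.732 = 0.11.

0.11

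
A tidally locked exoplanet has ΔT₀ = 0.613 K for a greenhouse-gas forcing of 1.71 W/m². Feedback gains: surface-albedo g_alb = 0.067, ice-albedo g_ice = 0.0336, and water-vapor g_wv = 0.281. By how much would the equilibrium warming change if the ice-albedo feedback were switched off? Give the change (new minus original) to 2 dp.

Original: g = 0.3816, ΔT = 0.613/(1−0.3816) = 0.9913 K.
Without ice-albedo: g' = 0.348, ΔT' = 0.613/(1−0.348) = 0.9402 K.
Change = 0.9402 − 0.9913 = -0.05 K.

-0.05 K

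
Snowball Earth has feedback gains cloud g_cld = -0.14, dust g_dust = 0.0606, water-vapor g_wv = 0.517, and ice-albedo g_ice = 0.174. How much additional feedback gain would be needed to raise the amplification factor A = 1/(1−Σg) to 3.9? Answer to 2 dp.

Current total gain = 0.6116.
Target gain for A = 3.9: g* = 1 − 1/3.9 = 0.7436.
Additional gain needed = 0.7436 − 0.6116 = 0.13.

0.13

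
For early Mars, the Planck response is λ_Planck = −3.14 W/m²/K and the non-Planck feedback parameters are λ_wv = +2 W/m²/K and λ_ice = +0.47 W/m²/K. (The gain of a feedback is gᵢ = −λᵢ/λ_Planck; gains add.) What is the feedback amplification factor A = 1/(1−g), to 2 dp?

Convert to gains: g_wv = 2/3.14 = 0.6369; g_ice = 0.47/3.14 = 0.1497.
Total gain g = 0.7866.
A = 1/(1 − 0.7866) = 4.69.

4.69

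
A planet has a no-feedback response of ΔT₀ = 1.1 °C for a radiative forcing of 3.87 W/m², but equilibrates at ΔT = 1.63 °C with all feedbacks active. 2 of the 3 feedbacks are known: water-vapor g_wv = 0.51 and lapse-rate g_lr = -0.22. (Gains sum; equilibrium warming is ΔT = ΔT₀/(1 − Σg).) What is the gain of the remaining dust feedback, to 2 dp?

0.04

Amplification A = ΔT/ΔT₀ = 1.63/1.1 = 1.482.
Total gain g = 1 − 1/A = 1 − 1/1.482 = 0.3252.
Known gains sum to 0.51 − 0.22 = 0.29.
g_dust = 0.3252 − 0.29 = 0.04.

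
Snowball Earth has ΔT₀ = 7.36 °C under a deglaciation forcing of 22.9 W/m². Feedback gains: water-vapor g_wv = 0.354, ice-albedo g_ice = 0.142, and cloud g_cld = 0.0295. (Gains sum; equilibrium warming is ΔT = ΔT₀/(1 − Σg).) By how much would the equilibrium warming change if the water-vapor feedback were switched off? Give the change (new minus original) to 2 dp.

-6.63 °C

Original: g = 0.5255, ΔT = 7.36/(1−0.5255) = 15.5111 °C.
Without water-vapor: g' = 0.1715, ΔT' = 7.36/(1−0.1715) = 8.8835 °C.
Change = 8.8835 − 15.5111 = -6.63 °C.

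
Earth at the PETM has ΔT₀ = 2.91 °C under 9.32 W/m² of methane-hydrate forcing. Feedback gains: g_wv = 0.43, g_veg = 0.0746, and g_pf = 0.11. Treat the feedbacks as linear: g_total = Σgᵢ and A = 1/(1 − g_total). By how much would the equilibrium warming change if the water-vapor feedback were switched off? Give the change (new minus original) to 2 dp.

-3.98 °C

Original: g = 0.6146, ΔT = 2.91/(1−0.6146) = 7.5506 °C.
Without water-vapor: g' = 0.1846, ΔT' = 2.91/(1−0.1846) = 3.5688 °C.
Change = 3.5688 − 7.5506 = -3.98 °C.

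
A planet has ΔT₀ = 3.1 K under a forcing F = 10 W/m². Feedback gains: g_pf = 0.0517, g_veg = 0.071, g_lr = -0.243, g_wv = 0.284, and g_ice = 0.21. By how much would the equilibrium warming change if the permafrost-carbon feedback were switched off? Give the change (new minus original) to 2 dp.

Original: g = 0.3737, ΔT = 3.1/(1−0.3737) = 4.9497 K.
Without permafrost-carbon: g' = 0.322, ΔT' = 3.1/(1−0.322) = 4.5723 K.
Change = 4.5723 − 4.9497 = -0.38 K.

-0.38 K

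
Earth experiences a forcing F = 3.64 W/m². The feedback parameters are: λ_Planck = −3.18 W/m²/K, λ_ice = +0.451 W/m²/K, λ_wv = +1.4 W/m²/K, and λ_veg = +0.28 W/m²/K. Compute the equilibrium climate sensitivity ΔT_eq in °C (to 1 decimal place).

3.5 °C

Net feedback parameter λ = (−3.18) + (+0.451) + (+1.4) + (+0.28) = -1.049 W/m²/K.
ΔT = −F/λ = −3.64/(-1.049) = 3.5 °C.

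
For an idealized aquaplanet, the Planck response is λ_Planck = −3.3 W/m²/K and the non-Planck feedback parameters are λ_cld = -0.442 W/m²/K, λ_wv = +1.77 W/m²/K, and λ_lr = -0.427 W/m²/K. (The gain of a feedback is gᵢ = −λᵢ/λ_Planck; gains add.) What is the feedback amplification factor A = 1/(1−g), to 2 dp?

1.38

Convert to gains: g_cld = -0.442/3.3 = -0.1339; g_wv = 1.77/3.3 = 0.5364; g_lr = -0.427/3.3 = -0.1294.
Total gain g = 0.2731.
A = 1/(1 − 0.2731) = 1.38.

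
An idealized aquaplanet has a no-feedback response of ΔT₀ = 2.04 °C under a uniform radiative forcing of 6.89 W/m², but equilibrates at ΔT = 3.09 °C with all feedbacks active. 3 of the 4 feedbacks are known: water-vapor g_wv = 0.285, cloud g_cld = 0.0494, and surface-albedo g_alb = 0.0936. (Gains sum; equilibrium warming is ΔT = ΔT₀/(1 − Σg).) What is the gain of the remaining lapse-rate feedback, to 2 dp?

Amplification A = ΔT/ΔT₀ = 3.09/2.04 = 1.515.
Total gain g = 1 − 1/A = 1 − 1/1.515 = 0.3399.
Known gains sum to 0.285 + 0.0494 + 0.0936 = 0.428.
g_lr = 0.3399 − 0.428 = -0.09.

-0.09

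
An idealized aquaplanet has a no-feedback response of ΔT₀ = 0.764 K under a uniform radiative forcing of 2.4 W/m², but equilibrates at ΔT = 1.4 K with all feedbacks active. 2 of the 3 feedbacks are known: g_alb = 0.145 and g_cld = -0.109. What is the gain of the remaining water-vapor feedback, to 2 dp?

0.42

Amplification A = ΔT/ΔT₀ = 1.4/0.764 = 1.832.
Total gain g = 1 − 1/A = 1 − 1/1.832 = 0.4541.
Known gains sum to 0.145 − 0.109 = 0.036.
g_wv = 0.4541 − 0.036 = 0.42.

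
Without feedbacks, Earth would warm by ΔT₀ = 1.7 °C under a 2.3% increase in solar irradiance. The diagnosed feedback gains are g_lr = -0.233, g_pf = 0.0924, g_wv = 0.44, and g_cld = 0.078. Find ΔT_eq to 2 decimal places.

Total gain g = -0.233 + 0.0924 + 0.44 + 0.078 = 0.3774.
Amplification A = 1/(1 − 0.3774) = 1.606.
ΔT = 1.7 × 1.606 = 2.73 °C.

2.73 °C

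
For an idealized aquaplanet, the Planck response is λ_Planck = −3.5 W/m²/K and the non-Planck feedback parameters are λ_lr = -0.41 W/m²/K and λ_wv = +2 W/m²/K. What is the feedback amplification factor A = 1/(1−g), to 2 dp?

Convert to gains: g_lr = -0.41/3.5 = -0.1171; g_wv = 2/3.5 = 0.5714.
Total gain g = 0.4543.
A = 1/(1 − 0.4543) = 1.83.

1.83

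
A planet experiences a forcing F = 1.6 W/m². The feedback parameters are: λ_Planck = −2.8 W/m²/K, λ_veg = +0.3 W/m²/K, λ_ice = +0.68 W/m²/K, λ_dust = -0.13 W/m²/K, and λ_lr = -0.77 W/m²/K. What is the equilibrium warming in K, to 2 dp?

0.59 K

Net feedback parameter λ = (−2.8) + (+0.3) + (+0.68) + (-0.13) + (-0.77) = -2.72 W/m²/K.
ΔT = −F/λ = −1.6/(-2.72) = 0.59 K.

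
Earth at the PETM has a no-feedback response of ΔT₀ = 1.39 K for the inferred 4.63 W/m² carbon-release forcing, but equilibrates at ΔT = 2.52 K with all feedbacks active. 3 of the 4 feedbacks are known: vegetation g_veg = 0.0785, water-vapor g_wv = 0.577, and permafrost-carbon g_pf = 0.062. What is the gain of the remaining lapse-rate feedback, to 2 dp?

Amplification A = ΔT/ΔT₀ = 2.52/1.39 = 1.813.
Total gain g = 1 − 1/A = 1 − 1/1.813 = 0.4484.
Known gains sum to 0.0785 + 0.577 + 0.062 = 0.7175.
g_lr = 0.4484 − 0.7175 = -0.27.

-0.27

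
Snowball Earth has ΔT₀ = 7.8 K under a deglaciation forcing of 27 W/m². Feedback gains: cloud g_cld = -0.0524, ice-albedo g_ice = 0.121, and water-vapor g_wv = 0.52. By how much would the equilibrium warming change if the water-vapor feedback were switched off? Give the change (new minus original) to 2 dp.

-10.59 K

Original: g = 0.5886, ΔT = 7.8/(1−0.5886) = 18.9596 K.
Without water-vapor: g' = 0.0686, ΔT' = 7.8/(1−0.0686) = 8.3745 K.
Change = 8.3745 − 18.9596 = -10.59 K.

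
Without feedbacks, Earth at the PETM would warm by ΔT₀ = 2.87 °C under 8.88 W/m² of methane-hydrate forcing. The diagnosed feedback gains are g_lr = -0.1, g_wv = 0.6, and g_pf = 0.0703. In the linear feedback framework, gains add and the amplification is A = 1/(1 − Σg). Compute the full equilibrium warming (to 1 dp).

Total gain g = -0.1 + 0.6 + 0.0703 = 0.5703.
Amplification A = 1/(1 − 0.5703) = 2.327.
ΔT = 2.87 × 2.327 = 6.7 °C.

6.7 °C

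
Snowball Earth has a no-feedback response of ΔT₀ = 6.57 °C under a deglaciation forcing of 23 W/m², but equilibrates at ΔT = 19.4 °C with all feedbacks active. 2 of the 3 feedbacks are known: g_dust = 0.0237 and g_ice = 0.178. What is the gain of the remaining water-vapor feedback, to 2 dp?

Amplification A = ΔT/ΔT₀ = 19.4/6.57 = 2.953.
Total gain g = 1 − 1/A = 1 − 1/2.953 = 0.6614.
Known gains sum to 0.0237 + 0.178 = 0.2017.
g_wv = 0.6614 − 0.2017 = 0.46.

0.46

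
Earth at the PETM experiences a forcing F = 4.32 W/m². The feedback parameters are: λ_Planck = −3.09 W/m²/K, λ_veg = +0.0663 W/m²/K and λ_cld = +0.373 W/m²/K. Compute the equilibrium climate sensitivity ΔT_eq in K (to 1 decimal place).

1.6 K

Net feedback parameter λ = (−3.09) + (+0.0663) + (+0.373) = -2.6507 W/m²/K.
ΔT = −F/λ = −4.32/(-2.6507) = 1.6 K.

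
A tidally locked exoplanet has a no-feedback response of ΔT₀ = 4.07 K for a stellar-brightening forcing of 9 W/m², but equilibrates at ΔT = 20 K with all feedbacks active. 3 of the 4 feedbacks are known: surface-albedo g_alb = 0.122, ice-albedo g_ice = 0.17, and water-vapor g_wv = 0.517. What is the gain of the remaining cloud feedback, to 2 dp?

-0.01

Amplification A = ΔT/ΔT₀ = 20/4.07 = 4.914.
Total gain g = 1 − 1/A = 1 − 1/4.914 = 0.7965.
Known gains sum to 0.122 + 0.17 + 0.517 = 0.809.
g_cld = 0.7965 − 0.809 = -0.01.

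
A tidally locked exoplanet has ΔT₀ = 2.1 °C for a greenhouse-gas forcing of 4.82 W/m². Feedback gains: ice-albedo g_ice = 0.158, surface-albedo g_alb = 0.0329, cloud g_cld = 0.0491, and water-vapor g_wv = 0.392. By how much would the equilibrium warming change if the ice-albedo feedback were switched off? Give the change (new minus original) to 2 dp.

Original: g = 0.632, ΔT = 2.1/(1−0.632) = 5.7065 °C.
Without ice-albedo: g' = 0.474, ΔT' = 2.1/(1−0.474) = 3.9924 °C.
Change = 3.9924 − 5.7065 = -1.71 °C.

-1.71 °C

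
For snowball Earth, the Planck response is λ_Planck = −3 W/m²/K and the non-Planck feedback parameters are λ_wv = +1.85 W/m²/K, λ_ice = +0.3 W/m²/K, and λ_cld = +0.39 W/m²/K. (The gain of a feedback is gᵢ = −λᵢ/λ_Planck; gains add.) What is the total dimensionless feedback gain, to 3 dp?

Convert to gains: g_wv = 1.85/3 = 0.6167; g_ice = 0.3/3 = 0.1; g_cld = 0.39/3 = 0.13.
Total gain g = 0.8467.

0.847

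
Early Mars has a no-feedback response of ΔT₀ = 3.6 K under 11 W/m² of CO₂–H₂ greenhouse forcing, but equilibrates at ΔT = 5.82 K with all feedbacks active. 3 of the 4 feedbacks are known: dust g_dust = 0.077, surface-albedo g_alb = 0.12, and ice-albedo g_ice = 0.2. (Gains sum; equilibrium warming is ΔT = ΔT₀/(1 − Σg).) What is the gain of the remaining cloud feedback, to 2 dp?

-0.02

Amplification A = ΔT/ΔT₀ = 5.82/3.6 = 1.617.
Total gain g = 1 − 1/A = 1 − 1/1.617 = 0.3816.
Known gains sum to 0.077 + 0.12 + 0.2 = 0.397.
g_cld = 0.3816 − 0.397 = -0.02.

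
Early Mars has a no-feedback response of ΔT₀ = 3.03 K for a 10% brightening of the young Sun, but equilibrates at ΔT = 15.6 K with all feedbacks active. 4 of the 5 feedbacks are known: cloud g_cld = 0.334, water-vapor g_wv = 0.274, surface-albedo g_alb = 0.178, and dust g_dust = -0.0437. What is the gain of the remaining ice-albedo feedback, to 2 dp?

0.06

Amplification A = ΔT/ΔT₀ = 15.6/3.03 = 5.149.
Total gain g = 1 − 1/A = 1 − 1/5.149 = 0.8058.
Known gains sum to 0.334 + 0.274 + 0.178 − 0.0437 = 0.7423.
g_ice = 0.8058 − 0.7423 = 0.06.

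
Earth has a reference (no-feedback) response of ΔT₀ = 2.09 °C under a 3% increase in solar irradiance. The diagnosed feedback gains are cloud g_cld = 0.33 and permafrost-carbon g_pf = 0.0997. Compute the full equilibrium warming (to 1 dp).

Total gain g = 0.33 + 0.0997 = 0.4297.
Amplification A = 1/(1 − 0.4297) = 1.753.
ΔT = 2.09 × 1.753 = 3.7 °C.

3.7 °C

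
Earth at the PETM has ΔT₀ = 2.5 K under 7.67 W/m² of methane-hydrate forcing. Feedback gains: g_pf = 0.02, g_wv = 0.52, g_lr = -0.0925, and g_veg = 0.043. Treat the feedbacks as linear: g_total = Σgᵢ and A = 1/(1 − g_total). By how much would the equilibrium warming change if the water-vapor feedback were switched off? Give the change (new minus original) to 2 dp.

-2.48 K

Original: g = 0.4905, ΔT = 2.5/(1−0.4905) = 4.9068 K.
Without water-vapor: g' = -0.0295, ΔT' = 2.5/(1+0.0295) = 2.4284 K.
Change = 2.4284 − 4.9068 = -2.48 K.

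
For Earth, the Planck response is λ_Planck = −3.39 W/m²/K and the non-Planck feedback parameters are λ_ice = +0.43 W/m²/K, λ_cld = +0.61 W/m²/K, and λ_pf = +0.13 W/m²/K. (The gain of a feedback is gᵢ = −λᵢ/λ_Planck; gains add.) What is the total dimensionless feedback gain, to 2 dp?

0.35

Convert to gains: g_ice = 0.43/3.39 = 0.1268; g_cld = 0.61/3.39 = 0.1799; g_pf = 0.13/3.39 = 0.03835.
Total gain g = 0.34505.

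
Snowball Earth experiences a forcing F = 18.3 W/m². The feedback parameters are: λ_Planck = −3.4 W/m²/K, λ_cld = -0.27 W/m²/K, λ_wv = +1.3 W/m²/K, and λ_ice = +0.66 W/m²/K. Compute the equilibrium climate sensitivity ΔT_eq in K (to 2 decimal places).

Net feedback parameter λ = (−3.4) + (-0.27) + (+1.3) + (+0.66) = -1.71 W/m²/K.
ΔT = −F/λ = −18.3/(-1.71) = 10.70 K.

10.70 K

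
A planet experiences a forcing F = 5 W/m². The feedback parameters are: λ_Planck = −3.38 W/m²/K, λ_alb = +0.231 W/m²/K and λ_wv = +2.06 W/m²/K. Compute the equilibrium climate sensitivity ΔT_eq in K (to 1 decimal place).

Net feedback parameter λ = (−3.38) + (+0.231) + (+2.06) = -1.089 W/m²/K.
ΔT = −F/λ = −5/(-1.089) = 4.6 K.

4.6 K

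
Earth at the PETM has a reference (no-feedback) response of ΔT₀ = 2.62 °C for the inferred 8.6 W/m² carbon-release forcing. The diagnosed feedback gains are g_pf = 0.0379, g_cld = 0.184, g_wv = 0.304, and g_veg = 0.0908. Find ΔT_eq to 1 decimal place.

6.8 °C

Total gain g = 0.0379 + 0.184 + 0.304 + 0.0908 = 0.6167.
Amplification A = 1/(1 − 0.6167) = 2.609.
ΔT = 2.62 × 2.609 = 6.8 °C.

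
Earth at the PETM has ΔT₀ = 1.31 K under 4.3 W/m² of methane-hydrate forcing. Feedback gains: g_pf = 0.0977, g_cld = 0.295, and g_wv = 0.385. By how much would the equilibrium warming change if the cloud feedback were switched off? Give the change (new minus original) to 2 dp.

-3.36 K

Original: g = 0.7777, ΔT = 1.31/(1−0.7777) = 5.8929 K.
Without cloud: g' = 0.4827, ΔT' = 1.31/(1−0.4827) = 2.5324 K.
Change = 2.5324 − 5.8929 = -3.36 K.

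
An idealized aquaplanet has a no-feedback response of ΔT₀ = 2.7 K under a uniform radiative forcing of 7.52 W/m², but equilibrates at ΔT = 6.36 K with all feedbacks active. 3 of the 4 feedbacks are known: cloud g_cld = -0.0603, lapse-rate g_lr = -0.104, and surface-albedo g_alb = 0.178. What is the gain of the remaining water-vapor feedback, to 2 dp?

Amplification A = ΔT/ΔT₀ = 6.36/2.7 = 2.356.
Total gain g = 1 − 1/A = 1 − 1/2.356 = 0.5756.
Known gains sum to -0.0603 − 0.104 + 0.178 = 0.0137.
g_wv = 0.5756 − 0.0137 = 0.56.

0.56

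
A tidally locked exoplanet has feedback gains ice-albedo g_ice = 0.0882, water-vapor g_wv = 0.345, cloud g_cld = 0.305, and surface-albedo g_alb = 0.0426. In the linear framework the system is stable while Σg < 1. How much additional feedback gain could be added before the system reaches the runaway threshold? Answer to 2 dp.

0.22

Current total gain = 0.0882 + 0.345 + 0.305 + 0.0426 = 0.7808.
Margin to runaway = 1 − 0.7808 = 0.22.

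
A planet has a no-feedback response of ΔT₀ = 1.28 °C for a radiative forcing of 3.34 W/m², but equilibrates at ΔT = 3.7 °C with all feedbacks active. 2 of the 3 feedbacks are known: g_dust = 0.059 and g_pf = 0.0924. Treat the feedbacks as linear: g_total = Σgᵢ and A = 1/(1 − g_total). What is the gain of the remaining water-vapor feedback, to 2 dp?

Amplification A = ΔT/ΔT₀ = 3.7/1.28 = 2.891.
Total gain g = 1 − 1/A = 1 − 1/2.891 = 0.6541.
Known gains sum to 0.059 + 0.0924 = 0.1514.
g_wv = 0.6541 − 0.1514 = 0.50.

0.50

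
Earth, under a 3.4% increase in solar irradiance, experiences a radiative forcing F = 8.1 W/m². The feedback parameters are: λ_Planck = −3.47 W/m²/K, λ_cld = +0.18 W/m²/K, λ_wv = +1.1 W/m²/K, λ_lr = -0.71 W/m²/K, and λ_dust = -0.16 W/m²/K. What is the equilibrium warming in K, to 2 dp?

2.65 K

Net feedback parameter λ = (−3.47) + (+0.18) + (+1.1) + (-0.71) + (-0.16) = -3.06 W/m²/K.
ΔT = −F/λ = −8.1/(-3.06) = 2.65 K.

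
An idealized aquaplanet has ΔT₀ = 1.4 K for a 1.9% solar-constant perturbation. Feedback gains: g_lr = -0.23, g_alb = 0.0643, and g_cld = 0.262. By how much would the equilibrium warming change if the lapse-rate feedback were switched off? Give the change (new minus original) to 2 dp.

0.53 K

Original: g = 0.0963, ΔT = 1.4/(1−0.0963) = 1.5492 K.
Without lapse-rate: g' = 0.3263, ΔT' = 1.4/(1−0.3263) = 2.0781 K.
Change = 2.0781 − 1.5492 = 0.53 K.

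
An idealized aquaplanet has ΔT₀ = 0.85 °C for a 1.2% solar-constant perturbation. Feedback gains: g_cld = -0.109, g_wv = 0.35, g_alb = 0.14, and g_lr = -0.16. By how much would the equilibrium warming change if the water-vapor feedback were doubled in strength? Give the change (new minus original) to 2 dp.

0.89 °C

Original: g = 0.221, ΔT = 0.85/(1−0.221) = 1.0911 °C.
With doubled water-vapor: g' = 0.571, ΔT' = 0.85/(1−0.571) = 1.9814 °C.
Change = 1.9814 − 1.0911 = 0.89 °C.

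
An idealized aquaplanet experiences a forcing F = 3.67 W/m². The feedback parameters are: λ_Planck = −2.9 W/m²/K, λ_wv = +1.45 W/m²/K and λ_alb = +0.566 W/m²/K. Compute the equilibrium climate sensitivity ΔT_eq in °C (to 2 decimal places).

4.15 °C

Net feedback parameter λ = (−2.9) + (+1.45) + (+0.566) = -0.884 W/m²/K.
ΔT = −F/λ = −3.67/(-0.884) = 4.15 °C.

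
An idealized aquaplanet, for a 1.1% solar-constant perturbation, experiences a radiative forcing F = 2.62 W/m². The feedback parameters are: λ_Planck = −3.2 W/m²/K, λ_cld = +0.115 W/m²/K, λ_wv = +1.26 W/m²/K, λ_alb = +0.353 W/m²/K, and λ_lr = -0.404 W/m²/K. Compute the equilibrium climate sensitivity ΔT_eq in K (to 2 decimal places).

Net feedback parameter λ = (−3.2) + (+0.115) + (+1.26) + (+0.353) + (-0.404) = -1.876 W/m²/K.
ΔT = −F/λ = −2.62/(-1.876) = 1.40 K.

1.40 K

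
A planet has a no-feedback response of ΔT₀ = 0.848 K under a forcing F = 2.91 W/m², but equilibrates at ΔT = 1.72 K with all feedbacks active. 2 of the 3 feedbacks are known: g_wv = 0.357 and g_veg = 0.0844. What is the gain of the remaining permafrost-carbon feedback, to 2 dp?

0.07

Amplification A = ΔT/ΔT₀ = 1.72/0.848 = 2.028.
Total gain g = 1 − 1/A = 1 − 1/2.028 = 0.5069.
Known gains sum to 0.357 + 0.0844 = 0.4414.
g_pf = 0.5069 − 0.4414 = 0.07.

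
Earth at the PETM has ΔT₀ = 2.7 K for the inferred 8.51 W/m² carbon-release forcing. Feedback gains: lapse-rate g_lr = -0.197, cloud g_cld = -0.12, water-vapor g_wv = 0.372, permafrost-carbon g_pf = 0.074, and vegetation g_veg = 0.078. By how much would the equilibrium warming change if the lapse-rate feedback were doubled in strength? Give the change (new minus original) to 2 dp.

Original: g = 0.207, ΔT = 2.7/(1−0.207) = 3.4048 K.
With doubled lapse-rate: g' = 0.01, ΔT' = 2.7/(1−0.01) = 2.7273 K.
Change = 2.7273 − 3.4048 = -0.68 K.

-0.68 K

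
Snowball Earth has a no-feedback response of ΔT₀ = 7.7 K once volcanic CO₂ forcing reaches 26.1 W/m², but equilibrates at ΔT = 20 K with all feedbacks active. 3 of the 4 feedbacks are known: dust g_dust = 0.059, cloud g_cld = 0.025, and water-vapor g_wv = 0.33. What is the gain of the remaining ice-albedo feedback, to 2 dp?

Amplification A = ΔT/ΔT₀ = 20/7.7 = 2.597.
Total gain g = 1 − 1/A = 1 − 1/2.597 = 0.6149.
Known gains sum to 0.059 + 0.025 + 0.33 = 0.414.
g_ice = 0.6149 − 0.414 = 0.20.

0.20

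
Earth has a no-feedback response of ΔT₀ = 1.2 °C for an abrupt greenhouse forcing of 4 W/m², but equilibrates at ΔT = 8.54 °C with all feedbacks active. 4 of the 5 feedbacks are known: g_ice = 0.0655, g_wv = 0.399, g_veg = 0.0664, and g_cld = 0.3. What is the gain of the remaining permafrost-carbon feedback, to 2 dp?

0.03

Amplification A = ΔT/ΔT₀ = 8.54/1.2 = 7.117.
Total gain g = 1 − 1/A = 1 − 1/7.117 = 0.8595.
Known gains sum to 0.0655 + 0.399 + 0.0664 + 0.3 = 0.8309.
g_pf = 0.8595 − 0.8309 = 0.03.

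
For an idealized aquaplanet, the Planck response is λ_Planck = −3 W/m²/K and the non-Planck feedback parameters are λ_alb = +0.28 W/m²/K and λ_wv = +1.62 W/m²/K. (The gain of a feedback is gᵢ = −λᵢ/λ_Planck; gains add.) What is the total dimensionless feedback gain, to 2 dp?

0.63

Convert to gains: g_alb = 0.28/3 = 0.09333; g_wv = 1.62/3 = 0.54.
Total gain g = 0.63333.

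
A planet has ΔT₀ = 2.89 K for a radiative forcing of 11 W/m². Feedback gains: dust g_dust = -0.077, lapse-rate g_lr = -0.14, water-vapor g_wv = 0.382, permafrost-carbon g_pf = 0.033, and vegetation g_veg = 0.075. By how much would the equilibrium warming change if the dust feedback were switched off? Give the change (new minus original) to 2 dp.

Original: g = 0.273, ΔT = 2.89/(1−0.273) = 3.9752 K.
Without dust: g' = 0.35, ΔT' = 2.89/(1−0.35) = 4.4462 K.
Change = 4.4462 − 3.9752 = 0.47 K.

0.47 K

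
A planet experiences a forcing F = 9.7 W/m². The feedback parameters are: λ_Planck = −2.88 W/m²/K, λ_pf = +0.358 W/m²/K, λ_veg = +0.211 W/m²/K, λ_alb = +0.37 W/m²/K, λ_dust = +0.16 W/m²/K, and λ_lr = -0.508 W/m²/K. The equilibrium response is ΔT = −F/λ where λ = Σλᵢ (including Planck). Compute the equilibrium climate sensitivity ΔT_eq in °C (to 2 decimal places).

4.24 °C

Net feedback parameter λ = (−2.88) + (+0.358) + (+0.211) + (+0.37) + (+0.16) + (-0.508) = -2.289 W/m²/K.
ΔT = −F/λ = −9.7/(-2.289) = 4.24 °C.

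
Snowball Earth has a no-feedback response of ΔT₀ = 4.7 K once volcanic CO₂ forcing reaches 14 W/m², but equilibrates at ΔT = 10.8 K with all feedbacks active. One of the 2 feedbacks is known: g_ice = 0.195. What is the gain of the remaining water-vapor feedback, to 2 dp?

Amplification A = ΔT/ΔT₀ = 10.8/4.7 = 2.298.
Total gain g = 1 − 1/A = 1 − 1/2.298 = 0.5648.
The known gain is 0.195.
g_wv = 0.5648 − 0.195 = 0.37.

0.37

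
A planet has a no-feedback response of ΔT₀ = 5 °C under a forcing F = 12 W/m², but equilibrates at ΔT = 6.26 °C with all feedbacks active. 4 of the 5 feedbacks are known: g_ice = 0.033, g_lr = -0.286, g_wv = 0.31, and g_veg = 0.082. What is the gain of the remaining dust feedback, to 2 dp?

0.06

Amplification A = ΔT/ΔT₀ = 6.26/5 = 1.252.
Total gain g = 1 − 1/A = 1 − 1/1.252 = 0.2013.
Known gains sum to 0.033 − 0.286 + 0.31 + 0.082 = 0.139.
g_dust = 0.2013 − 0.139 = 0.06.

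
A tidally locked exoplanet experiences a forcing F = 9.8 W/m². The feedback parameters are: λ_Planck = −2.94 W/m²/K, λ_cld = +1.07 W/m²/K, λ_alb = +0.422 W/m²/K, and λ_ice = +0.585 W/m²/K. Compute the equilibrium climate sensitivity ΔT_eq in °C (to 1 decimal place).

Net feedback parameter λ = (−2.94) + (+1.07) + (+0.422) + (+0.585) = -0.863 W/m²/K.
ΔT = −F/λ = −9.8/(-0.863) = 11.4 °C.

11.4 °C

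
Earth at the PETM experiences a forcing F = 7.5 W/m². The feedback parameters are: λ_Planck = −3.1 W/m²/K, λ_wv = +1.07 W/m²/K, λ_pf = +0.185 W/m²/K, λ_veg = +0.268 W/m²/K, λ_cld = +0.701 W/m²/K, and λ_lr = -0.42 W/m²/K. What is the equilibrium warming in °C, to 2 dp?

Net feedback parameter λ = (−3.1) + (+1.07) + (+0.185) + (+0.268) + (+0.701) + (-0.42) = -1.296 W/m²/K.
ΔT = −F/λ = −7.5/(-1.296) = 5.79 °C.

5.79 °C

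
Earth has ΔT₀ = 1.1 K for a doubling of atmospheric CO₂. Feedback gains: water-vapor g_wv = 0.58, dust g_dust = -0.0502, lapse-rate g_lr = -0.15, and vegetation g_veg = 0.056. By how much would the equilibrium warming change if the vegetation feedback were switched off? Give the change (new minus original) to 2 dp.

Original: g = 0.4358, ΔT = 1.1/(1−0.4358) = 1.9497 K.
Without vegetation: g' = 0.3798, ΔT' = 1.1/(1−0.3798) = 1.7736 K.
Change = 1.7736 − 1.9497 = -0.18 K.

-0.18 K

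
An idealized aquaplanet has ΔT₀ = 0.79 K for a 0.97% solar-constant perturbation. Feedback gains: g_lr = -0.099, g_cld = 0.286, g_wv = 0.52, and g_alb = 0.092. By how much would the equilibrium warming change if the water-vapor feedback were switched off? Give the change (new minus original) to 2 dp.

-2.83 K

Original: g = 0.799, ΔT = 0.79/(1−0.799) = 3.9303 K.
Without water-vapor: g' = 0.279, ΔT' = 0.79/(1−0.279) = 1.0957 K.
Change = 1.0957 − 3.9303 = -2.83 K.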